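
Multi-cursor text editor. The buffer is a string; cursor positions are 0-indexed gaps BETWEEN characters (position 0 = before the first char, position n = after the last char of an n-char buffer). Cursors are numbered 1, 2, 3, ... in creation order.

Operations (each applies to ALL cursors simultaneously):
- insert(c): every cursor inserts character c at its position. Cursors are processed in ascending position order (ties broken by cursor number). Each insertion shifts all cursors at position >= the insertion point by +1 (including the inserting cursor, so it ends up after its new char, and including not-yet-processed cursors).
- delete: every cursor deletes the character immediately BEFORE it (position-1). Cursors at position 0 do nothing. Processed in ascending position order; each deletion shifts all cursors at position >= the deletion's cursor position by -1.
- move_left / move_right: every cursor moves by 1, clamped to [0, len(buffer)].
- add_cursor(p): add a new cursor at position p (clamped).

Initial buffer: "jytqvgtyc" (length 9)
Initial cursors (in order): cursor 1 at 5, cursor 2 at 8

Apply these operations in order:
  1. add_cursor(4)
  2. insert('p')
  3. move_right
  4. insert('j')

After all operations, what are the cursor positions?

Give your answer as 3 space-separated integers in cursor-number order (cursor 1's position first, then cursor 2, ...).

After op 1 (add_cursor(4)): buffer="jytqvgtyc" (len 9), cursors c3@4 c1@5 c2@8, authorship .........
After op 2 (insert('p')): buffer="jytqpvpgtypc" (len 12), cursors c3@5 c1@7 c2@11, authorship ....3.1...2.
After op 3 (move_right): buffer="jytqpvpgtypc" (len 12), cursors c3@6 c1@8 c2@12, authorship ....3.1...2.
After op 4 (insert('j')): buffer="jytqpvjpgjtypcj" (len 15), cursors c3@7 c1@10 c2@15, authorship ....3.31.1..2.2

Answer: 10 15 7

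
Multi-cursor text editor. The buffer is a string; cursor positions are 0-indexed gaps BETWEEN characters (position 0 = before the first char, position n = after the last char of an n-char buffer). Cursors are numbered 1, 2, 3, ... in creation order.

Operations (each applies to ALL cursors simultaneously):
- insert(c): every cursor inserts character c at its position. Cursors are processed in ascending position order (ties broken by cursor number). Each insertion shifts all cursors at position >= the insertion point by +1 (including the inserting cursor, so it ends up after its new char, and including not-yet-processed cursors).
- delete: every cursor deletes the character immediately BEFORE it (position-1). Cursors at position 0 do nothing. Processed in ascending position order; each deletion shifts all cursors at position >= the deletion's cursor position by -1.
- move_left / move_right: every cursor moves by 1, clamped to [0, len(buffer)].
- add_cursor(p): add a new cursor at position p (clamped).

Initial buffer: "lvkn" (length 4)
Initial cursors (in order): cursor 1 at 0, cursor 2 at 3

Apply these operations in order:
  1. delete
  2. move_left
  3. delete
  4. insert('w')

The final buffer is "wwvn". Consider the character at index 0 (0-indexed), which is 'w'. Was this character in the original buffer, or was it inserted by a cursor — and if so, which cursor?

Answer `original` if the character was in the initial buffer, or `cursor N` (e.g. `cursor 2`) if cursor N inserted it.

Answer: cursor 1

Derivation:
After op 1 (delete): buffer="lvn" (len 3), cursors c1@0 c2@2, authorship ...
After op 2 (move_left): buffer="lvn" (len 3), cursors c1@0 c2@1, authorship ...
After op 3 (delete): buffer="vn" (len 2), cursors c1@0 c2@0, authorship ..
After op 4 (insert('w')): buffer="wwvn" (len 4), cursors c1@2 c2@2, authorship 12..
Authorship (.=original, N=cursor N): 1 2 . .
Index 0: author = 1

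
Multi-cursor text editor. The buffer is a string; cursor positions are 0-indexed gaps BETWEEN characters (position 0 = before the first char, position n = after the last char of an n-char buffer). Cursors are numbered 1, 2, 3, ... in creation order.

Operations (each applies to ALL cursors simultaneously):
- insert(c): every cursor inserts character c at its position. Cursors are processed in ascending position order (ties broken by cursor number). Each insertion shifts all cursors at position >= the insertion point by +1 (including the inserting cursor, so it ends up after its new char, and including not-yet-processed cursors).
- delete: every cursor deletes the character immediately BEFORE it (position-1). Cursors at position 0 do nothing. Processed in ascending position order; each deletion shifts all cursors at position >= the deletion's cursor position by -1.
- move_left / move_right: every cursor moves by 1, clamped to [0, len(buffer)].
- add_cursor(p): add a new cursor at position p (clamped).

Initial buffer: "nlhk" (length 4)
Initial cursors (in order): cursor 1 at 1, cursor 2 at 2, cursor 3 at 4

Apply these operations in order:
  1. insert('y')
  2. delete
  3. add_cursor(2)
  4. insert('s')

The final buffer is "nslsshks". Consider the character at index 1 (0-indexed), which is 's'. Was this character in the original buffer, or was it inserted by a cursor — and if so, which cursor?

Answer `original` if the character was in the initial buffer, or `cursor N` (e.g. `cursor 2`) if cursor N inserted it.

After op 1 (insert('y')): buffer="nylyhky" (len 7), cursors c1@2 c2@4 c3@7, authorship .1.2..3
After op 2 (delete): buffer="nlhk" (len 4), cursors c1@1 c2@2 c3@4, authorship ....
After op 3 (add_cursor(2)): buffer="nlhk" (len 4), cursors c1@1 c2@2 c4@2 c3@4, authorship ....
After op 4 (insert('s')): buffer="nslsshks" (len 8), cursors c1@2 c2@5 c4@5 c3@8, authorship .1.24..3
Authorship (.=original, N=cursor N): . 1 . 2 4 . . 3
Index 1: author = 1

Answer: cursor 1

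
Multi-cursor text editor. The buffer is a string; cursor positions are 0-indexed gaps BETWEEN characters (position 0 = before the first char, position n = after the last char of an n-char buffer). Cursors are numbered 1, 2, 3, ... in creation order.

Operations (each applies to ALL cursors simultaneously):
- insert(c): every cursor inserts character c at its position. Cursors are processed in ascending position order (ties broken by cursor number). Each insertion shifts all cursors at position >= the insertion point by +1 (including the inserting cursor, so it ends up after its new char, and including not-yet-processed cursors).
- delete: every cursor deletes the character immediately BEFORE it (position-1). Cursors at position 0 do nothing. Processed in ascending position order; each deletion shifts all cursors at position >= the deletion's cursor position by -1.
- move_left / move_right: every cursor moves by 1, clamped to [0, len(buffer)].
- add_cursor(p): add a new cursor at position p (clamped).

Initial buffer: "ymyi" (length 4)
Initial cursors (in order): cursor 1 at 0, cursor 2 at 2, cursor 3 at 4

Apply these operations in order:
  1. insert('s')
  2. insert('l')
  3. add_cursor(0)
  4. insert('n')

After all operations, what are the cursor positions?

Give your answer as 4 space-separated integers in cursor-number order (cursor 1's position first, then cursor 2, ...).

Answer: 4 9 14 1

Derivation:
After op 1 (insert('s')): buffer="symsyis" (len 7), cursors c1@1 c2@4 c3@7, authorship 1..2..3
After op 2 (insert('l')): buffer="slymslyisl" (len 10), cursors c1@2 c2@6 c3@10, authorship 11..22..33
After op 3 (add_cursor(0)): buffer="slymslyisl" (len 10), cursors c4@0 c1@2 c2@6 c3@10, authorship 11..22..33
After op 4 (insert('n')): buffer="nslnymslnyisln" (len 14), cursors c4@1 c1@4 c2@9 c3@14, authorship 4111..222..333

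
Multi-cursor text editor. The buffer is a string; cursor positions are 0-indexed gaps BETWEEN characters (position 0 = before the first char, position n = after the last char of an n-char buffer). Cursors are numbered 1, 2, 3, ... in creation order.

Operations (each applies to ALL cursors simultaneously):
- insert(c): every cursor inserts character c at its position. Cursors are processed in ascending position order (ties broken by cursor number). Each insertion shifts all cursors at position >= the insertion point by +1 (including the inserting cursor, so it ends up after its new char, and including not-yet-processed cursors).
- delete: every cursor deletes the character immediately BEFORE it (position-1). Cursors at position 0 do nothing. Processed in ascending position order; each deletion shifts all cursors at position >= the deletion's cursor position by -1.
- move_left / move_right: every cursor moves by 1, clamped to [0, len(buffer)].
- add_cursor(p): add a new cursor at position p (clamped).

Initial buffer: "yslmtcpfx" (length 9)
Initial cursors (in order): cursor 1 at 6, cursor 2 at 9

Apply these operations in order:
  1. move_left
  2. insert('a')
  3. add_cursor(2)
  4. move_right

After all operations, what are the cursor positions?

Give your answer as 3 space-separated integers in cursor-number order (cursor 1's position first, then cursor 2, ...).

After op 1 (move_left): buffer="yslmtcpfx" (len 9), cursors c1@5 c2@8, authorship .........
After op 2 (insert('a')): buffer="yslmtacpfax" (len 11), cursors c1@6 c2@10, authorship .....1...2.
After op 3 (add_cursor(2)): buffer="yslmtacpfax" (len 11), cursors c3@2 c1@6 c2@10, authorship .....1...2.
After op 4 (move_right): buffer="yslmtacpfax" (len 11), cursors c3@3 c1@7 c2@11, authorship .....1...2.

Answer: 7 11 3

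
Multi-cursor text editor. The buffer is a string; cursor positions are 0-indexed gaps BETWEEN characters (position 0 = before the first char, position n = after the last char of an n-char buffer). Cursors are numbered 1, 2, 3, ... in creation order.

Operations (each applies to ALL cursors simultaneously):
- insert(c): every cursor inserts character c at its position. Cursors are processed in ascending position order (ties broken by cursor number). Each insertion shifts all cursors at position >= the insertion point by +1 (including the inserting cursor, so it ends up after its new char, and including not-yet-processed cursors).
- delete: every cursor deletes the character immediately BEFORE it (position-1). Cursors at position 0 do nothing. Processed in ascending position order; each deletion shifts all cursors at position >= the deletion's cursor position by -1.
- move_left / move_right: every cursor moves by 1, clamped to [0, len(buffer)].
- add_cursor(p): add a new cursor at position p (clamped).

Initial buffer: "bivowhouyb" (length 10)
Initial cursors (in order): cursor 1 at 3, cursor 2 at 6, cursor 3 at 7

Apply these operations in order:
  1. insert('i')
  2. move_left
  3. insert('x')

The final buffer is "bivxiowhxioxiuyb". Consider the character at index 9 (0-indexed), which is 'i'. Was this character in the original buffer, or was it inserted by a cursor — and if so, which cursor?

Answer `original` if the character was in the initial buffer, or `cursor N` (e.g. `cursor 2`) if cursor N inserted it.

After op 1 (insert('i')): buffer="biviowhioiuyb" (len 13), cursors c1@4 c2@8 c3@10, authorship ...1...2.3...
After op 2 (move_left): buffer="biviowhioiuyb" (len 13), cursors c1@3 c2@7 c3@9, authorship ...1...2.3...
After op 3 (insert('x')): buffer="bivxiowhxioxiuyb" (len 16), cursors c1@4 c2@9 c3@12, authorship ...11...22.33...
Authorship (.=original, N=cursor N): . . . 1 1 . . . 2 2 . 3 3 . . .
Index 9: author = 2

Answer: cursor 2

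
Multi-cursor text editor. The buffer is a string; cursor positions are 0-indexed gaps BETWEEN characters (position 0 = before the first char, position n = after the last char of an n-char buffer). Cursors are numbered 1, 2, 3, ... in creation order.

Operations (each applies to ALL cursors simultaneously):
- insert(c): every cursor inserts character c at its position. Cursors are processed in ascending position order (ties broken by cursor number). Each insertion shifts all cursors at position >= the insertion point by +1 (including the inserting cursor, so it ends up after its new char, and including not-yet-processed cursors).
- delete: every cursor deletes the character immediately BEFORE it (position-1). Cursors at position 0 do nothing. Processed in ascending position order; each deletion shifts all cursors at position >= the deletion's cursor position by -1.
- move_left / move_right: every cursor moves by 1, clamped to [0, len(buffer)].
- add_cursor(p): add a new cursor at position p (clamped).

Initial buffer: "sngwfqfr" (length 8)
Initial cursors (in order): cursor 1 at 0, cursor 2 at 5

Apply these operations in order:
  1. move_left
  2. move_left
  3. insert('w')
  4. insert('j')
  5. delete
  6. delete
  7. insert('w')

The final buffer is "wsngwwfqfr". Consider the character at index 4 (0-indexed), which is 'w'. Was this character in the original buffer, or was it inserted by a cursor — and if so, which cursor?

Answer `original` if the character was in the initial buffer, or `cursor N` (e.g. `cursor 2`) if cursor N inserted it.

Answer: cursor 2

Derivation:
After op 1 (move_left): buffer="sngwfqfr" (len 8), cursors c1@0 c2@4, authorship ........
After op 2 (move_left): buffer="sngwfqfr" (len 8), cursors c1@0 c2@3, authorship ........
After op 3 (insert('w')): buffer="wsngwwfqfr" (len 10), cursors c1@1 c2@5, authorship 1...2.....
After op 4 (insert('j')): buffer="wjsngwjwfqfr" (len 12), cursors c1@2 c2@7, authorship 11...22.....
After op 5 (delete): buffer="wsngwwfqfr" (len 10), cursors c1@1 c2@5, authorship 1...2.....
After op 6 (delete): buffer="sngwfqfr" (len 8), cursors c1@0 c2@3, authorship ........
After op 7 (insert('w')): buffer="wsngwwfqfr" (len 10), cursors c1@1 c2@5, authorship 1...2.....
Authorship (.=original, N=cursor N): 1 . . . 2 . . . . .
Index 4: author = 2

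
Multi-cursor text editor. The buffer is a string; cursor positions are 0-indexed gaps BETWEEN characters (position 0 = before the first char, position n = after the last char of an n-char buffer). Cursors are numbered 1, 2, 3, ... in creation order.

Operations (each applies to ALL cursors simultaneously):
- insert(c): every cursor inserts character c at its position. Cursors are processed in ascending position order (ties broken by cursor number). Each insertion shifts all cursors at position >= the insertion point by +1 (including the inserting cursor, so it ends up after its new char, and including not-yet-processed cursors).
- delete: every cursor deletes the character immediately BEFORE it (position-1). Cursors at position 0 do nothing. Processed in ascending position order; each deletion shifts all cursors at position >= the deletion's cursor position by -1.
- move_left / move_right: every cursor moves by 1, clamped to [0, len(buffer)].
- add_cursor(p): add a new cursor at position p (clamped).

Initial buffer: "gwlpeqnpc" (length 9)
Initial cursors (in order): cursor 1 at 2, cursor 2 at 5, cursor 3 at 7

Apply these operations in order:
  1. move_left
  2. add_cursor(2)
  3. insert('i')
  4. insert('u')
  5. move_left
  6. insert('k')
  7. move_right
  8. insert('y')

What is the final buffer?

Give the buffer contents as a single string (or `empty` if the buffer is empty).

After op 1 (move_left): buffer="gwlpeqnpc" (len 9), cursors c1@1 c2@4 c3@6, authorship .........
After op 2 (add_cursor(2)): buffer="gwlpeqnpc" (len 9), cursors c1@1 c4@2 c2@4 c3@6, authorship .........
After op 3 (insert('i')): buffer="giwilpieqinpc" (len 13), cursors c1@2 c4@4 c2@7 c3@10, authorship .1.4..2..3...
After op 4 (insert('u')): buffer="giuwiulpiueqiunpc" (len 17), cursors c1@3 c4@6 c2@10 c3@14, authorship .11.44..22..33...
After op 5 (move_left): buffer="giuwiulpiueqiunpc" (len 17), cursors c1@2 c4@5 c2@9 c3@13, authorship .11.44..22..33...
After op 6 (insert('k')): buffer="gikuwikulpikueqikunpc" (len 21), cursors c1@3 c4@7 c2@12 c3@17, authorship .111.444..222..333...
After op 7 (move_right): buffer="gikuwikulpikueqikunpc" (len 21), cursors c1@4 c4@8 c2@13 c3@18, authorship .111.444..222..333...
After op 8 (insert('y')): buffer="gikuywikuylpikuyeqikuynpc" (len 25), cursors c1@5 c4@10 c2@16 c3@22, authorship .1111.4444..2222..3333...

Answer: gikuywikuylpikuyeqikuynpc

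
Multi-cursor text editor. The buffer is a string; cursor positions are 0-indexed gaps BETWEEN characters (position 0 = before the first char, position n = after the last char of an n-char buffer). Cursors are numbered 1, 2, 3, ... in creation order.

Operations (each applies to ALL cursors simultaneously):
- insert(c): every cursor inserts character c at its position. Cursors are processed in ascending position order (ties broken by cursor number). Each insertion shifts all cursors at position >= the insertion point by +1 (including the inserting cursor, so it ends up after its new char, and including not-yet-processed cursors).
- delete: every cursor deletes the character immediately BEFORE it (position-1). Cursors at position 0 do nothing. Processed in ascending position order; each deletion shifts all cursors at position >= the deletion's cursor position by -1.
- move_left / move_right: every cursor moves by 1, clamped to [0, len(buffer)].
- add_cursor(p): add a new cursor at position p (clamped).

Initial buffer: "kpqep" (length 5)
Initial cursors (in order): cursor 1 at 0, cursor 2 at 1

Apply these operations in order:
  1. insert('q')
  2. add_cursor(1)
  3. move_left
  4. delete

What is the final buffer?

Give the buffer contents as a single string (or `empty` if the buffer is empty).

After op 1 (insert('q')): buffer="qkqpqep" (len 7), cursors c1@1 c2@3, authorship 1.2....
After op 2 (add_cursor(1)): buffer="qkqpqep" (len 7), cursors c1@1 c3@1 c2@3, authorship 1.2....
After op 3 (move_left): buffer="qkqpqep" (len 7), cursors c1@0 c3@0 c2@2, authorship 1.2....
After op 4 (delete): buffer="qqpqep" (len 6), cursors c1@0 c3@0 c2@1, authorship 12....

Answer: qqpqep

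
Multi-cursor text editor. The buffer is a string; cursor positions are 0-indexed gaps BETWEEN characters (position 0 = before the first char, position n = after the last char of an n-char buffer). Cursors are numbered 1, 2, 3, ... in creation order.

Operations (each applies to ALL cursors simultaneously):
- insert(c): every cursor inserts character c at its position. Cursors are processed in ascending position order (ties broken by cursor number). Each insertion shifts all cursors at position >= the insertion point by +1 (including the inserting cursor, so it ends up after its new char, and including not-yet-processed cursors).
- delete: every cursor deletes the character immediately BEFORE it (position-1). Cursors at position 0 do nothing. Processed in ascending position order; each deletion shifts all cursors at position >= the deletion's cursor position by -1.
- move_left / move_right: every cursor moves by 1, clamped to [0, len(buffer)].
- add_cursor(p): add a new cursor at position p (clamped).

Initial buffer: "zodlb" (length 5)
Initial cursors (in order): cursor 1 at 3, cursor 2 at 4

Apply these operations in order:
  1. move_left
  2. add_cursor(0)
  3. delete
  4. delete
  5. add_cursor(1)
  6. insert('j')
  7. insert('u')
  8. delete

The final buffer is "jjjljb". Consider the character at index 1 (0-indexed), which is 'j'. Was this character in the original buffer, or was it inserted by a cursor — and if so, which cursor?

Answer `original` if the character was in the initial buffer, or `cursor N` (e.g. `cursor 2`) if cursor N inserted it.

After op 1 (move_left): buffer="zodlb" (len 5), cursors c1@2 c2@3, authorship .....
After op 2 (add_cursor(0)): buffer="zodlb" (len 5), cursors c3@0 c1@2 c2@3, authorship .....
After op 3 (delete): buffer="zlb" (len 3), cursors c3@0 c1@1 c2@1, authorship ...
After op 4 (delete): buffer="lb" (len 2), cursors c1@0 c2@0 c3@0, authorship ..
After op 5 (add_cursor(1)): buffer="lb" (len 2), cursors c1@0 c2@0 c3@0 c4@1, authorship ..
After op 6 (insert('j')): buffer="jjjljb" (len 6), cursors c1@3 c2@3 c3@3 c4@5, authorship 123.4.
After op 7 (insert('u')): buffer="jjjuuuljub" (len 10), cursors c1@6 c2@6 c3@6 c4@9, authorship 123123.44.
After op 8 (delete): buffer="jjjljb" (len 6), cursors c1@3 c2@3 c3@3 c4@5, authorship 123.4.
Authorship (.=original, N=cursor N): 1 2 3 . 4 .
Index 1: author = 2

Answer: cursor 2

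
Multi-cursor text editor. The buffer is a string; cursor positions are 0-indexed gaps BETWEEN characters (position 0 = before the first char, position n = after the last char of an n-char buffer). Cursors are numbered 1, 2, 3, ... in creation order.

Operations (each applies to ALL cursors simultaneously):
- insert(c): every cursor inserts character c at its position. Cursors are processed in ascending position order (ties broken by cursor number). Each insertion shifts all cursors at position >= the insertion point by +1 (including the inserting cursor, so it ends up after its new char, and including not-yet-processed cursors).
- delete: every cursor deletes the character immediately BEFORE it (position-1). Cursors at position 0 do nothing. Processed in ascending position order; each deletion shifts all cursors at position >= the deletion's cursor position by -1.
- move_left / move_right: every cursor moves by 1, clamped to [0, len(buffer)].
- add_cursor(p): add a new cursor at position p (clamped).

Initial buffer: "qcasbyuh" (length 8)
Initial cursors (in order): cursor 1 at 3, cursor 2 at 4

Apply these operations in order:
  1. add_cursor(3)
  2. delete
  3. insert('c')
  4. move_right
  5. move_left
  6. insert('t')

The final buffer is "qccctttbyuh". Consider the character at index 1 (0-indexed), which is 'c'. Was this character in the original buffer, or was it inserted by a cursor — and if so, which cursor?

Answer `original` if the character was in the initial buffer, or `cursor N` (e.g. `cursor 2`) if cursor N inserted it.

Answer: cursor 1

Derivation:
After op 1 (add_cursor(3)): buffer="qcasbyuh" (len 8), cursors c1@3 c3@3 c2@4, authorship ........
After op 2 (delete): buffer="qbyuh" (len 5), cursors c1@1 c2@1 c3@1, authorship .....
After op 3 (insert('c')): buffer="qcccbyuh" (len 8), cursors c1@4 c2@4 c3@4, authorship .123....
After op 4 (move_right): buffer="qcccbyuh" (len 8), cursors c1@5 c2@5 c3@5, authorship .123....
After op 5 (move_left): buffer="qcccbyuh" (len 8), cursors c1@4 c2@4 c3@4, authorship .123....
After op 6 (insert('t')): buffer="qccctttbyuh" (len 11), cursors c1@7 c2@7 c3@7, authorship .123123....
Authorship (.=original, N=cursor N): . 1 2 3 1 2 3 . . . .
Index 1: author = 1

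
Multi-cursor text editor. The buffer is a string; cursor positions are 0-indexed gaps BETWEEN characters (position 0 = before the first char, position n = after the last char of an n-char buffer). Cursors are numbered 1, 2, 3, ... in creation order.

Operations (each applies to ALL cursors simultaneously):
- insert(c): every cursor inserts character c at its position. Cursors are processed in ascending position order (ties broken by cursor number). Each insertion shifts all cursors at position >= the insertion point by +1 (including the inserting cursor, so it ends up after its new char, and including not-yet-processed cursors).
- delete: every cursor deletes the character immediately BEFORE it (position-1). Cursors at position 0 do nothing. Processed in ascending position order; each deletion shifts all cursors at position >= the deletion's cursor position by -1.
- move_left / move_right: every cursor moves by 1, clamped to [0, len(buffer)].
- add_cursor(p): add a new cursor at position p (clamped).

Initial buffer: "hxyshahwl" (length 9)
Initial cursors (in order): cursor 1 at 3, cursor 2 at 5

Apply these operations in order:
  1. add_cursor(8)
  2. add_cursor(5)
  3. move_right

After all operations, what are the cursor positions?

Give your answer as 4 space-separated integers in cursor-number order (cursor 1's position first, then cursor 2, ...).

Answer: 4 6 9 6

Derivation:
After op 1 (add_cursor(8)): buffer="hxyshahwl" (len 9), cursors c1@3 c2@5 c3@8, authorship .........
After op 2 (add_cursor(5)): buffer="hxyshahwl" (len 9), cursors c1@3 c2@5 c4@5 c3@8, authorship .........
After op 3 (move_right): buffer="hxyshahwl" (len 9), cursors c1@4 c2@6 c4@6 c3@9, authorship .........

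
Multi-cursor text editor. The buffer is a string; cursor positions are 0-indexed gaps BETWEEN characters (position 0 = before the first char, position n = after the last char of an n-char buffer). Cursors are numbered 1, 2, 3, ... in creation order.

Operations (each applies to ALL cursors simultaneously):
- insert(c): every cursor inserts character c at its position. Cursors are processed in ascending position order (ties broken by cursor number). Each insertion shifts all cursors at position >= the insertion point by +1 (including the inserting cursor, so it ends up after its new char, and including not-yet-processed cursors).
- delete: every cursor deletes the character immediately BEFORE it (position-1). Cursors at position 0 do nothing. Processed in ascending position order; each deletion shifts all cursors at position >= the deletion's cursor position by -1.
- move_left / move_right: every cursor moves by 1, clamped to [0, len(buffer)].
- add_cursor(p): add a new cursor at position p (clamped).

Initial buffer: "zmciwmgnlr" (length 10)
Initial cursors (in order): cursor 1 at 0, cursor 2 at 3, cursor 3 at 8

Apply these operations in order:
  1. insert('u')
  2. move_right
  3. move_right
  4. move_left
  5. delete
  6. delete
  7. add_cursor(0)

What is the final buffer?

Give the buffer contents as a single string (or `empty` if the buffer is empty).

Answer: mcwmgnr

Derivation:
After op 1 (insert('u')): buffer="uzmcuiwmgnulr" (len 13), cursors c1@1 c2@5 c3@11, authorship 1...2.....3..
After op 2 (move_right): buffer="uzmcuiwmgnulr" (len 13), cursors c1@2 c2@6 c3@12, authorship 1...2.....3..
After op 3 (move_right): buffer="uzmcuiwmgnulr" (len 13), cursors c1@3 c2@7 c3@13, authorship 1...2.....3..
After op 4 (move_left): buffer="uzmcuiwmgnulr" (len 13), cursors c1@2 c2@6 c3@12, authorship 1...2.....3..
After op 5 (delete): buffer="umcuwmgnur" (len 10), cursors c1@1 c2@4 c3@9, authorship 1..2....3.
After op 6 (delete): buffer="mcwmgnr" (len 7), cursors c1@0 c2@2 c3@6, authorship .......
After op 7 (add_cursor(0)): buffer="mcwmgnr" (len 7), cursors c1@0 c4@0 c2@2 c3@6, authorship .......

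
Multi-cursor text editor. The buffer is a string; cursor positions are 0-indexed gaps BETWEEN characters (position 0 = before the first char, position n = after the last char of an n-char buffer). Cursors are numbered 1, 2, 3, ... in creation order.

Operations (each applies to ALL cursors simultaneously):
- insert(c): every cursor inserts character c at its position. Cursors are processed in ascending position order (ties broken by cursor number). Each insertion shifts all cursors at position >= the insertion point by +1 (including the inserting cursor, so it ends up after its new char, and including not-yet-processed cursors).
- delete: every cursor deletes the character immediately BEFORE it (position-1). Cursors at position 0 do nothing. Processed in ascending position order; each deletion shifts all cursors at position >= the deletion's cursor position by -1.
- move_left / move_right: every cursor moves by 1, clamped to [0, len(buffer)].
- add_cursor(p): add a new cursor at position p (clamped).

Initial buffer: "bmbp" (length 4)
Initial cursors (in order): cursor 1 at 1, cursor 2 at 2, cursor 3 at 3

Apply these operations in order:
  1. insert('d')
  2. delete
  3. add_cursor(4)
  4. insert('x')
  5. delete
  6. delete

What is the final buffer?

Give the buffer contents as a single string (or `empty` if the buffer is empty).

Answer: empty

Derivation:
After op 1 (insert('d')): buffer="bdmdbdp" (len 7), cursors c1@2 c2@4 c3@6, authorship .1.2.3.
After op 2 (delete): buffer="bmbp" (len 4), cursors c1@1 c2@2 c3@3, authorship ....
After op 3 (add_cursor(4)): buffer="bmbp" (len 4), cursors c1@1 c2@2 c3@3 c4@4, authorship ....
After op 4 (insert('x')): buffer="bxmxbxpx" (len 8), cursors c1@2 c2@4 c3@6 c4@8, authorship .1.2.3.4
After op 5 (delete): buffer="bmbp" (len 4), cursors c1@1 c2@2 c3@3 c4@4, authorship ....
After op 6 (delete): buffer="" (len 0), cursors c1@0 c2@0 c3@0 c4@0, authorship 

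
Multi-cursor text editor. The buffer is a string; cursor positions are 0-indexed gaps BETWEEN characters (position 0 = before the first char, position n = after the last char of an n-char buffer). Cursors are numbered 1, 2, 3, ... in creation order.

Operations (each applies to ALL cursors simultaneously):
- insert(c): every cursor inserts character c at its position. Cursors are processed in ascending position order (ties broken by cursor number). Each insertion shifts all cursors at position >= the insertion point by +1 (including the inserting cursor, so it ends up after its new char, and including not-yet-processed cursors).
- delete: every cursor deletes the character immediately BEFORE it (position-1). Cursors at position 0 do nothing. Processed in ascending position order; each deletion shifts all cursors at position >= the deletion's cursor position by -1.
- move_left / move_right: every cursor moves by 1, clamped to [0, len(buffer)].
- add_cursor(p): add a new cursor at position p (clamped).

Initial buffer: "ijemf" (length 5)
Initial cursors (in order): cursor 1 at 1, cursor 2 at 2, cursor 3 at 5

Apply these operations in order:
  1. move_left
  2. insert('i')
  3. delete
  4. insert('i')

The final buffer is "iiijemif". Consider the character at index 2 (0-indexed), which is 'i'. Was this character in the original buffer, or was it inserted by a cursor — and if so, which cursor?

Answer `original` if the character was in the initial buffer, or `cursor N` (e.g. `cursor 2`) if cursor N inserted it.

After op 1 (move_left): buffer="ijemf" (len 5), cursors c1@0 c2@1 c3@4, authorship .....
After op 2 (insert('i')): buffer="iiijemif" (len 8), cursors c1@1 c2@3 c3@7, authorship 1.2...3.
After op 3 (delete): buffer="ijemf" (len 5), cursors c1@0 c2@1 c3@4, authorship .....
After op 4 (insert('i')): buffer="iiijemif" (len 8), cursors c1@1 c2@3 c3@7, authorship 1.2...3.
Authorship (.=original, N=cursor N): 1 . 2 . . . 3 .
Index 2: author = 2

Answer: cursor 2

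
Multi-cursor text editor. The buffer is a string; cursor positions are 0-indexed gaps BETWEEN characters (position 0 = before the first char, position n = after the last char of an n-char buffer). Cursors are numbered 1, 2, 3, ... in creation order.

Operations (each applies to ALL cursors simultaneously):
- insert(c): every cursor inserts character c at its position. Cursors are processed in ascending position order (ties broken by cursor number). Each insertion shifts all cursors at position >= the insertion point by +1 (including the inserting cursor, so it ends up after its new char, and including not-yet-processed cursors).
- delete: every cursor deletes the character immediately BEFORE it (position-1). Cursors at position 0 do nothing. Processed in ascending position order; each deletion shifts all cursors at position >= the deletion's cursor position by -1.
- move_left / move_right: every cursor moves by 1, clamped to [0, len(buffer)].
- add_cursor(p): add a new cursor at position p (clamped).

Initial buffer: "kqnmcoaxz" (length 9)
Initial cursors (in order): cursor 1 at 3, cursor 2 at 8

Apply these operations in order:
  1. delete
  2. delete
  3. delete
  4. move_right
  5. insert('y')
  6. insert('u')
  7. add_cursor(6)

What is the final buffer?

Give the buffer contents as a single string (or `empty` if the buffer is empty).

After op 1 (delete): buffer="kqmcoaz" (len 7), cursors c1@2 c2@6, authorship .......
After op 2 (delete): buffer="kmcoz" (len 5), cursors c1@1 c2@4, authorship .....
After op 3 (delete): buffer="mcz" (len 3), cursors c1@0 c2@2, authorship ...
After op 4 (move_right): buffer="mcz" (len 3), cursors c1@1 c2@3, authorship ...
After op 5 (insert('y')): buffer="myczy" (len 5), cursors c1@2 c2@5, authorship .1..2
After op 6 (insert('u')): buffer="myuczyu" (len 7), cursors c1@3 c2@7, authorship .11..22
After op 7 (add_cursor(6)): buffer="myuczyu" (len 7), cursors c1@3 c3@6 c2@7, authorship .11..22

Answer: myuczyu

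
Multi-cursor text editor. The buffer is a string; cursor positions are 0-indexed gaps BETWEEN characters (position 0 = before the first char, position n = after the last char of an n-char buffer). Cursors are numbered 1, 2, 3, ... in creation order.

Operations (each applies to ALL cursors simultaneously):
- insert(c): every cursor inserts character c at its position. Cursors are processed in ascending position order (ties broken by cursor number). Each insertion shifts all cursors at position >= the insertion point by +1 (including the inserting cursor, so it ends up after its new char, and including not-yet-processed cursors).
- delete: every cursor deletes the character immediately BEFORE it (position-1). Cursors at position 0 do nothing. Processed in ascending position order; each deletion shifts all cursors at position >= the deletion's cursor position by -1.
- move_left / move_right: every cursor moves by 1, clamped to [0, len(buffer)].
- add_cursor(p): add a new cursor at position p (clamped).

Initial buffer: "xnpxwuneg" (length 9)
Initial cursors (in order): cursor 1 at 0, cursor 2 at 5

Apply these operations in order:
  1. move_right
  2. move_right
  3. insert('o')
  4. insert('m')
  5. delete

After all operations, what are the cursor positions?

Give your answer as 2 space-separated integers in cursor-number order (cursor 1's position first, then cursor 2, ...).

After op 1 (move_right): buffer="xnpxwuneg" (len 9), cursors c1@1 c2@6, authorship .........
After op 2 (move_right): buffer="xnpxwuneg" (len 9), cursors c1@2 c2@7, authorship .........
After op 3 (insert('o')): buffer="xnopxwunoeg" (len 11), cursors c1@3 c2@9, authorship ..1.....2..
After op 4 (insert('m')): buffer="xnompxwunomeg" (len 13), cursors c1@4 c2@11, authorship ..11.....22..
After op 5 (delete): buffer="xnopxwunoeg" (len 11), cursors c1@3 c2@9, authorship ..1.....2..

Answer: 3 9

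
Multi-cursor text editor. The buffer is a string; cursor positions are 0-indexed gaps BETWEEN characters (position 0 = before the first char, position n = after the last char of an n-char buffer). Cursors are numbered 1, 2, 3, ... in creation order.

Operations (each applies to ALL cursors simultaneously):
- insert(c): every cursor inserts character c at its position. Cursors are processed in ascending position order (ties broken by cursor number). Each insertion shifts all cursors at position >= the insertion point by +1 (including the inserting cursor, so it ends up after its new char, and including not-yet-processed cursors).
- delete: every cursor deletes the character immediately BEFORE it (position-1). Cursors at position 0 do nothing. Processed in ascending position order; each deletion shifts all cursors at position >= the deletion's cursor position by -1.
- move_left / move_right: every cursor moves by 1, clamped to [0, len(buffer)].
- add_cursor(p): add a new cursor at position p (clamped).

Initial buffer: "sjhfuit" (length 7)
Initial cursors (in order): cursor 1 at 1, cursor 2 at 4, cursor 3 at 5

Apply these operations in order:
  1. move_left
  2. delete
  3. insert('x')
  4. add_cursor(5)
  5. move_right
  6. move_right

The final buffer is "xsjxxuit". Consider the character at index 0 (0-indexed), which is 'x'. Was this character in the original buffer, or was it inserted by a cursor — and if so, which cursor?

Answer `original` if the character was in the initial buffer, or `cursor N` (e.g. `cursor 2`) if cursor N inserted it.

After op 1 (move_left): buffer="sjhfuit" (len 7), cursors c1@0 c2@3 c3@4, authorship .......
After op 2 (delete): buffer="sjuit" (len 5), cursors c1@0 c2@2 c3@2, authorship .....
After op 3 (insert('x')): buffer="xsjxxuit" (len 8), cursors c1@1 c2@5 c3@5, authorship 1..23...
After op 4 (add_cursor(5)): buffer="xsjxxuit" (len 8), cursors c1@1 c2@5 c3@5 c4@5, authorship 1..23...
After op 5 (move_right): buffer="xsjxxuit" (len 8), cursors c1@2 c2@6 c3@6 c4@6, authorship 1..23...
After op 6 (move_right): buffer="xsjxxuit" (len 8), cursors c1@3 c2@7 c3@7 c4@7, authorship 1..23...
Authorship (.=original, N=cursor N): 1 . . 2 3 . . .
Index 0: author = 1

Answer: cursor 1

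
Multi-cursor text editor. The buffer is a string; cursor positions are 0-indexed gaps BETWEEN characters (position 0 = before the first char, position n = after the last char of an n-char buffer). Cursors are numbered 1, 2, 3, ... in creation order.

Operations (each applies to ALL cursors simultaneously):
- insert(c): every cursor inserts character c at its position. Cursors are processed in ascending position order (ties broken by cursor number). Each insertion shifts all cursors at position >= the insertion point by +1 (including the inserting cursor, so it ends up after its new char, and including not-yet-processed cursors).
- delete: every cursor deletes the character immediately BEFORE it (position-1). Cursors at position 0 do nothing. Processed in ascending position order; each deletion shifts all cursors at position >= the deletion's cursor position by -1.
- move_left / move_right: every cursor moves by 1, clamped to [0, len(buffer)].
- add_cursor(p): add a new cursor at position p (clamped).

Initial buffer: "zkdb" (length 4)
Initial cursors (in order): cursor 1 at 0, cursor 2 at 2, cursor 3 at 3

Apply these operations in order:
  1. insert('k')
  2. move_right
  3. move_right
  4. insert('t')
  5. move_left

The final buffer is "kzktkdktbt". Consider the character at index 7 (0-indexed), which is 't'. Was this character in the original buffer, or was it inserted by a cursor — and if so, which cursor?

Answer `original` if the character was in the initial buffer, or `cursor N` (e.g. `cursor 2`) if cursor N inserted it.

Answer: cursor 2

Derivation:
After op 1 (insert('k')): buffer="kzkkdkb" (len 7), cursors c1@1 c2@4 c3@6, authorship 1..2.3.
After op 2 (move_right): buffer="kzkkdkb" (len 7), cursors c1@2 c2@5 c3@7, authorship 1..2.3.
After op 3 (move_right): buffer="kzkkdkb" (len 7), cursors c1@3 c2@6 c3@7, authorship 1..2.3.
After op 4 (insert('t')): buffer="kzktkdktbt" (len 10), cursors c1@4 c2@8 c3@10, authorship 1..12.32.3
After op 5 (move_left): buffer="kzktkdktbt" (len 10), cursors c1@3 c2@7 c3@9, authorship 1..12.32.3
Authorship (.=original, N=cursor N): 1 . . 1 2 . 3 2 . 3
Index 7: author = 2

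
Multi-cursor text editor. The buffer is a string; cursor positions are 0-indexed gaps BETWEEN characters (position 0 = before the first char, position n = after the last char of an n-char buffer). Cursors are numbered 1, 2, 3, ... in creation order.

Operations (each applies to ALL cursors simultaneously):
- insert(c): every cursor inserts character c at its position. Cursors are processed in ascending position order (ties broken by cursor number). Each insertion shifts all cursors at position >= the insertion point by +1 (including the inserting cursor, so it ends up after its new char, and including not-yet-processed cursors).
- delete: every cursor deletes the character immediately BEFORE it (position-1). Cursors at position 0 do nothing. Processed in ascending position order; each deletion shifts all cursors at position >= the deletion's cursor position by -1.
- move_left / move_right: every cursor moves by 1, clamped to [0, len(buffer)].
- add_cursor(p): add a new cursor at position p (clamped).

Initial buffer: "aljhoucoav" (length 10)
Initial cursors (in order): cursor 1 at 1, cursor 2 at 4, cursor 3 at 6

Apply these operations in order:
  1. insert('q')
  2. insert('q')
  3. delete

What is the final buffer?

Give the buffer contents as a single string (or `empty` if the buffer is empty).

After op 1 (insert('q')): buffer="aqljhqouqcoav" (len 13), cursors c1@2 c2@6 c3@9, authorship .1...2..3....
After op 2 (insert('q')): buffer="aqqljhqqouqqcoav" (len 16), cursors c1@3 c2@8 c3@12, authorship .11...22..33....
After op 3 (delete): buffer="aqljhqouqcoav" (len 13), cursors c1@2 c2@6 c3@9, authorship .1...2..3....

Answer: aqljhqouqcoav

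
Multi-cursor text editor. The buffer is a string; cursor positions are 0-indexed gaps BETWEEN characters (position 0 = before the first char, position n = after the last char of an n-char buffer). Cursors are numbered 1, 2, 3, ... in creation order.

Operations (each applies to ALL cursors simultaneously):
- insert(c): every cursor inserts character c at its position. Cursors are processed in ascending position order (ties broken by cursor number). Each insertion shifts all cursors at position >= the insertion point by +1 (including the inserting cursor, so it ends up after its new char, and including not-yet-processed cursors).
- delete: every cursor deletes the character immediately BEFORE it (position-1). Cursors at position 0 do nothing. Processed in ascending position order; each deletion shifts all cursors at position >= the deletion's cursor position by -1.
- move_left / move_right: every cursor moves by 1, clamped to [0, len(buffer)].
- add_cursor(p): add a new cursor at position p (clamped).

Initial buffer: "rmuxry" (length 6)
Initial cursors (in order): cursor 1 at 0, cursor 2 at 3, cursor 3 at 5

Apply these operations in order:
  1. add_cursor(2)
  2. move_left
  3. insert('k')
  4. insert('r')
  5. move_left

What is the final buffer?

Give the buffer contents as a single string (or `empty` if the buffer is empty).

After op 1 (add_cursor(2)): buffer="rmuxry" (len 6), cursors c1@0 c4@2 c2@3 c3@5, authorship ......
After op 2 (move_left): buffer="rmuxry" (len 6), cursors c1@0 c4@1 c2@2 c3@4, authorship ......
After op 3 (insert('k')): buffer="krkmkuxkry" (len 10), cursors c1@1 c4@3 c2@5 c3@8, authorship 1.4.2..3..
After op 4 (insert('r')): buffer="krrkrmkruxkrry" (len 14), cursors c1@2 c4@5 c2@8 c3@12, authorship 11.44.22..33..
After op 5 (move_left): buffer="krrkrmkruxkrry" (len 14), cursors c1@1 c4@4 c2@7 c3@11, authorship 11.44.22..33..

Answer: krrkrmkruxkrry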